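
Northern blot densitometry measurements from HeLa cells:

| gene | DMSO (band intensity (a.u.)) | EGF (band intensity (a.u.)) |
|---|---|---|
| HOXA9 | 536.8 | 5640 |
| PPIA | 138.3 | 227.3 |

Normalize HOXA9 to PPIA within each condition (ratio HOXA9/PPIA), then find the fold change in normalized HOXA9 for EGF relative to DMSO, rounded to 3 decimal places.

HOXA9/PPIA (DMSO) = 536.8 / 138.3 = 3.8814
HOXA9/PPIA (EGF) = 5640 / 227.3 = 24.813
Fold change = 24.813 / 3.8814 = 6.3928

6.393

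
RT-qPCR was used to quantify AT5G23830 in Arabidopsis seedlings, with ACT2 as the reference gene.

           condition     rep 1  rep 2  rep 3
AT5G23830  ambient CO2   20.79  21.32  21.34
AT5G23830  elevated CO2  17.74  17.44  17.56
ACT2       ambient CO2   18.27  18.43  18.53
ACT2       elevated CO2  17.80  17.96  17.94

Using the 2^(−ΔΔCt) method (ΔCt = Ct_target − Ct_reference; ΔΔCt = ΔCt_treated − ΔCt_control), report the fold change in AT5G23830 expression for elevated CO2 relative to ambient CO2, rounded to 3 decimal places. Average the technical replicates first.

Mean Ct: AT5G23830 ambient CO2 21.150; AT5G23830 elevated CO2 17.580; ACT2 ambient CO2 18.410; ACT2 elevated CO2 17.900
ΔCt(ambient CO2) = 21.150 − 18.410 = 2.740
ΔCt(elevated CO2) = 17.580 − 17.900 = -0.320
ΔΔCt = -0.320 − 2.740 = -3.060
Fold change = 2^(−(-3.060)) = 2^3.060 = 8.3397

8.340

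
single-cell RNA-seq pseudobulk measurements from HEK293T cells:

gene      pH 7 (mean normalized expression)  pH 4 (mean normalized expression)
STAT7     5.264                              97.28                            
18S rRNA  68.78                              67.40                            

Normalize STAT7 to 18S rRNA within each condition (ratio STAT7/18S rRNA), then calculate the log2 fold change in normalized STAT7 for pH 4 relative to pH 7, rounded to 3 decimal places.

4.237

STAT7/18S rRNA (pH 7) = 5.264 / 68.78 = 0.076534
STAT7/18S rRNA (pH 4) = 97.28 / 67.40 = 1.4433
Fold change = 1.4433 / 0.076534 = 18.8586
log2(18.8586) = 4.2372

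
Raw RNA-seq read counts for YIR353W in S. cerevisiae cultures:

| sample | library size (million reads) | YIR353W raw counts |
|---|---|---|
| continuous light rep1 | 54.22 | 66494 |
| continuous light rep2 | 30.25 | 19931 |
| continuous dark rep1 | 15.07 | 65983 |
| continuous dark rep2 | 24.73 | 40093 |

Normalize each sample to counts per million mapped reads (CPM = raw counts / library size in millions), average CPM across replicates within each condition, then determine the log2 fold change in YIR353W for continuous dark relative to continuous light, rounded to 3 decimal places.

CPM(continuous light rep1) = 66494 / 54.22 = 1226.3740
CPM(continuous light rep2) = 19931 / 30.25 = 658.8760
CPM(continuous dark rep1) = 65983 / 15.07 = 4378.4340
CPM(continuous dark rep2) = 40093 / 24.73 = 1621.2293
mean CPM(continuous light) = 942.6250; mean CPM(continuous dark) = 2999.8316
Fold change = 2999.8316 / 942.6250 = 3.18242
log2(3.18242) = 1.6701

1.670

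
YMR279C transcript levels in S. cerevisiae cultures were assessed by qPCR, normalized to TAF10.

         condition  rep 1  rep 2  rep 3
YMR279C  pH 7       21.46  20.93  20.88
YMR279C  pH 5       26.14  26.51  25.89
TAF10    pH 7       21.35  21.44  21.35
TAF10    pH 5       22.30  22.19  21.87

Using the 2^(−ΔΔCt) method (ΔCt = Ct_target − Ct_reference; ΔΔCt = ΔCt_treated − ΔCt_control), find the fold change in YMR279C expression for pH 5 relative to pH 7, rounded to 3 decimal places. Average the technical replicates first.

0.049

Mean Ct: YMR279C pH 7 21.090; YMR279C pH 5 26.180; TAF10 pH 7 21.380; TAF10 pH 5 22.120
ΔCt(pH 7) = 21.090 − 21.380 = -0.290
ΔCt(pH 5) = 26.180 − 22.120 = 4.060
ΔΔCt = 4.060 − (-0.290) = 4.350
Fold change = 2^(−4.350) = 0.0490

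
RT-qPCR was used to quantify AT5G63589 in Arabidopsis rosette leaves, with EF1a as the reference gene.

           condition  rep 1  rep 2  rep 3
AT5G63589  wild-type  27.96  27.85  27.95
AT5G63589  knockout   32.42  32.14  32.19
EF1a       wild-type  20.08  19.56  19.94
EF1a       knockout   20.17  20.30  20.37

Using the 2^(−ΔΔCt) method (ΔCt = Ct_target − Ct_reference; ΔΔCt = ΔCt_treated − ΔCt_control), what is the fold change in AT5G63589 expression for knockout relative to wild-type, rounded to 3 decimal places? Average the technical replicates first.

0.067

Mean Ct: AT5G63589 wild-type 27.920; AT5G63589 knockout 32.250; EF1a wild-type 19.860; EF1a knockout 20.280
ΔCt(wild-type) = 27.920 − 19.860 = 8.060
ΔCt(knockout) = 32.250 − 20.280 = 11.970
ΔΔCt = 11.970 − 8.060 = 3.910
Fold change = 2^(−3.910) = 0.0665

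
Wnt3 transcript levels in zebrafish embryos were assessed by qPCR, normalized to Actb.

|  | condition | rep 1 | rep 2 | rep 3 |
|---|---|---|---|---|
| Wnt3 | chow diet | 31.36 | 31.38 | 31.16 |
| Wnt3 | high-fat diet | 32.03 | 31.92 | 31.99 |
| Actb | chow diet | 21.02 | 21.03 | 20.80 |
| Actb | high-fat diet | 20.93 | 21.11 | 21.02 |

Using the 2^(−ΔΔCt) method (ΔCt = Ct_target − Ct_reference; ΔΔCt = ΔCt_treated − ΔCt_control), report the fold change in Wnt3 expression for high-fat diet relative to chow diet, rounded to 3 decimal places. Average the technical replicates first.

0.655

Mean Ct: Wnt3 chow diet 31.300; Wnt3 high-fat diet 31.980; Actb chow diet 20.950; Actb high-fat diet 21.020
ΔCt(chow diet) = 31.300 − 20.950 = 10.350
ΔCt(high-fat diet) = 31.980 − 21.020 = 10.960
ΔΔCt = 10.960 − 10.350 = 0.610
Fold change = 2^(−0.610) = 0.6552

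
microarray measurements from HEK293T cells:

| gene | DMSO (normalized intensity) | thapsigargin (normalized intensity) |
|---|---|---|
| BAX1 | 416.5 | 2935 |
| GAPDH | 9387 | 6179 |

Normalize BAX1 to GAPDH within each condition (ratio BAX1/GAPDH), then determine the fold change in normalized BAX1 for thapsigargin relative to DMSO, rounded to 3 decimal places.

BAX1/GAPDH (DMSO) = 416.5 / 9387 = 0.04437
BAX1/GAPDH (thapsigargin) = 2935 / 6179 = 0.475
Fold change = 0.475 / 0.04437 = 10.7054

10.705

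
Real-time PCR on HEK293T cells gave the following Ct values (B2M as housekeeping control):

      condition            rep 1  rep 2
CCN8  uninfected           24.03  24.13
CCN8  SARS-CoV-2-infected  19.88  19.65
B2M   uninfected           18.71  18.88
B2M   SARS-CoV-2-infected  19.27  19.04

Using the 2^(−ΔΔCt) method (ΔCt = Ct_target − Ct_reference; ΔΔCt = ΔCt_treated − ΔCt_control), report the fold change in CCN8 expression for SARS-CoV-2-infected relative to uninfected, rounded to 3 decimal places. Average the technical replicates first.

Mean Ct: CCN8 uninfected 24.080; CCN8 SARS-CoV-2-infected 19.765; B2M uninfected 18.795; B2M SARS-CoV-2-infected 19.155
ΔCt(uninfected) = 24.080 − 18.795 = 5.285
ΔCt(SARS-CoV-2-infected) = 19.765 − 19.155 = 0.610
ΔΔCt = 0.610 − 5.285 = -4.675
Fold change = 2^(−(-4.675)) = 2^4.675 = 25.5455

25.546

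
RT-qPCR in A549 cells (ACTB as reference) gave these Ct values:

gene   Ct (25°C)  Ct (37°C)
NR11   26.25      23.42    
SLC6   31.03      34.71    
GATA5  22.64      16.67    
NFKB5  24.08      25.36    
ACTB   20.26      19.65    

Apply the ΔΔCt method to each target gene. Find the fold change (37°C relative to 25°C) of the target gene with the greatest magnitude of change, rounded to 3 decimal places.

NR11: ΔΔCt = (23.42−19.65) − (26.25−20.26) = 3.77 − 5.99 = -2.22; fold change = 2^2.22 = 4.659
SLC6: ΔΔCt = (34.71−19.65) − (31.03−20.26) = 15.06 − 10.77 = 4.29; fold change = 2^-4.29 = 0.051
GATA5: ΔΔCt = (16.67−19.65) − (22.64−20.26) = -2.98 − 2.38 = -5.36; fold change = 2^5.36 = 41.070
NFKB5: ΔΔCt = (25.36−19.65) − (24.08−20.26) = 5.71 − 3.82 = 1.89; fold change = 2^-1.89 = 0.270
GATA5 has the largest |ΔΔCt| = 5.36.

41.070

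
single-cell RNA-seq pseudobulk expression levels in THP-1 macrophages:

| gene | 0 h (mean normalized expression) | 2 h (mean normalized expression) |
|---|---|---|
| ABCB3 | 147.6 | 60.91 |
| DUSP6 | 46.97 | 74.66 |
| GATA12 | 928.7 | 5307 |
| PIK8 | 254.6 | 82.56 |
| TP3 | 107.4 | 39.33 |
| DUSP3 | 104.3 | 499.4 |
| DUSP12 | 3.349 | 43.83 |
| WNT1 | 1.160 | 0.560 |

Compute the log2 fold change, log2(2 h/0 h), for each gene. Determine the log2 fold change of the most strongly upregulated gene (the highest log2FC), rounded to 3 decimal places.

log2(60.91/147.6) = -1.277  (ABCB3)
log2(74.66/46.97) = 0.669  (DUSP6)
log2(5307/928.7) = 2.515  (GATA12)
log2(82.56/254.6) = -1.625  (PIK8)
log2(39.33/107.4) = -1.449  (TP3)
log2(499.4/104.3) = 2.259  (DUSP3)
log2(43.83/3.349) = 3.710  (DUSP12)
log2(0.560/1.160) = -1.051  (WNT1)
DUSP12 is most strongly upregulated.

3.710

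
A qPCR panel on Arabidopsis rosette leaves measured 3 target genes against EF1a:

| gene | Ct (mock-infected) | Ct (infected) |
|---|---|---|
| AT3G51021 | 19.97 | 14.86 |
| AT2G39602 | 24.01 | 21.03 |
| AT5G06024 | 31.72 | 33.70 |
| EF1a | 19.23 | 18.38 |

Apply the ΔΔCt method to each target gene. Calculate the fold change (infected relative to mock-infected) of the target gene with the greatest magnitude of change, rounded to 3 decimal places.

19.160

AT3G51021: ΔΔCt = (14.86−18.38) − (19.97−19.23) = -3.52 − 0.74 = -4.26; fold change = 2^4.26 = 19.160
AT2G39602: ΔΔCt = (21.03−18.38) − (24.01−19.23) = 2.65 − 4.78 = -2.13; fold change = 2^2.13 = 4.377
AT5G06024: ΔΔCt = (33.70−18.38) − (31.72−19.23) = 15.32 − 12.49 = 2.83; fold change = 2^-2.83 = 0.141
AT3G51021 has the largest |ΔΔCt| = 4.26.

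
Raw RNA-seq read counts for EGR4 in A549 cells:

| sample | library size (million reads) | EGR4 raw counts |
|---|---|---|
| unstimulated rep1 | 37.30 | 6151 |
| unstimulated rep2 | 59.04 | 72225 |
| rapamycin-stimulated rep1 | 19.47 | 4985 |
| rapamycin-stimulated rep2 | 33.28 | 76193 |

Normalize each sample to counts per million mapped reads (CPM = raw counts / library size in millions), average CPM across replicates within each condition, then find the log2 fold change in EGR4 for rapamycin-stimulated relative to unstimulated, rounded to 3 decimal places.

CPM(unstimulated rep1) = 6151 / 37.30 = 164.9062
CPM(unstimulated rep2) = 72225 / 59.04 = 1223.3232
CPM(rapamycin-stimulated rep1) = 4985 / 19.47 = 256.0349
CPM(rapamycin-stimulated rep2) = 76193 / 33.28 = 2289.4531
mean CPM(unstimulated) = 694.1147; mean CPM(rapamycin-stimulated) = 1272.7440
Fold change = 1272.7440 / 694.1147 = 1.83362
log2(1.83362) = 0.8747

0.875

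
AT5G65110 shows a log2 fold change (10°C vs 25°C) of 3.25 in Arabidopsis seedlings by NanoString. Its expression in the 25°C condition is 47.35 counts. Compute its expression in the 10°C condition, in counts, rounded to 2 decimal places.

450.47

Fold change = 2^(3.25) = 9.5137
10°C expression = 47.35 × 9.5137 = 450.47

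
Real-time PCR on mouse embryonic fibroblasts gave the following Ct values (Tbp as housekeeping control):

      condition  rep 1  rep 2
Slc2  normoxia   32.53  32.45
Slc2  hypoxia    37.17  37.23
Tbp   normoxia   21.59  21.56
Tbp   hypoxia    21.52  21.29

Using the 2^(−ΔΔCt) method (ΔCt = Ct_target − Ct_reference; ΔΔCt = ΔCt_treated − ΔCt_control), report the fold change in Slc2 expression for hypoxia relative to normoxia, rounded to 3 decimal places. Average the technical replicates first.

Mean Ct: Slc2 normoxia 32.490; Slc2 hypoxia 37.200; Tbp normoxia 21.575; Tbp hypoxia 21.405
ΔCt(normoxia) = 32.490 − 21.575 = 10.915
ΔCt(hypoxia) = 37.200 − 21.405 = 15.795
ΔΔCt = 15.795 − 10.915 = 4.880
Fold change = 2^(−4.880) = 0.0340

0.034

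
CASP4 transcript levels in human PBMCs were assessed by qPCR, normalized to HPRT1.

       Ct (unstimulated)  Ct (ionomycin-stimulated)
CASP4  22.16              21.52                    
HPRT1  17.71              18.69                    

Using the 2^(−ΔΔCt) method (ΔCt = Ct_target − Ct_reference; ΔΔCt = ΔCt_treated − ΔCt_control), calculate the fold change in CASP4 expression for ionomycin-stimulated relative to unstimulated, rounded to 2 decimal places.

ΔCt(unstimulated) = 22.160 − 17.710 = 4.450
ΔCt(ionomycin-stimulated) = 21.520 − 18.690 = 2.830
ΔΔCt = 2.830 − 4.450 = -1.620
Fold change = 2^(−(-1.620)) = 2^1.620 = 3.074

3.07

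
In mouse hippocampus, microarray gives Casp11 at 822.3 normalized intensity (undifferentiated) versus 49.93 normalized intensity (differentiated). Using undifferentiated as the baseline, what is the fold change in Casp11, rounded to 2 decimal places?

0.06

Fold change = 49.93 / 822.3 = 0.061
Casp11 is downregulated.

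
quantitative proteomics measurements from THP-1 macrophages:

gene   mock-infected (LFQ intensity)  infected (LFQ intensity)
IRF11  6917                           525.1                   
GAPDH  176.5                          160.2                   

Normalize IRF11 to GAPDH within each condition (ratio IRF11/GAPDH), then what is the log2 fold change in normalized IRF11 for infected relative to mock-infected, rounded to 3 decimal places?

IRF11/GAPDH (mock-infected) = 6917 / 176.5 = 39.19
IRF11/GAPDH (infected) = 525.1 / 160.2 = 3.2778
Fold change = 3.2778 / 39.19 = 0.0836
log2(0.0836) = -3.5797

-3.580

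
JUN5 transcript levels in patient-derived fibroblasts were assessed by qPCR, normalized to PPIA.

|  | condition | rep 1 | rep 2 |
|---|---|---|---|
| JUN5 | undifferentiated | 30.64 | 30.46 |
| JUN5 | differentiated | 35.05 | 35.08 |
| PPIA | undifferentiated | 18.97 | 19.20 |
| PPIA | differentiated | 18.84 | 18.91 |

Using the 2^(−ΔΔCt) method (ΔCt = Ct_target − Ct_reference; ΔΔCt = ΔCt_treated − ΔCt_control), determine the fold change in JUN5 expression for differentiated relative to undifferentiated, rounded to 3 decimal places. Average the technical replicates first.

Mean Ct: JUN5 undifferentiated 30.550; JUN5 differentiated 35.065; PPIA undifferentiated 19.085; PPIA differentiated 18.875
ΔCt(undifferentiated) = 30.550 − 19.085 = 11.465
ΔCt(differentiated) = 35.065 − 18.875 = 16.190
ΔΔCt = 16.190 − 11.465 = 4.725
Fold change = 2^(−4.725) = 0.0378

0.038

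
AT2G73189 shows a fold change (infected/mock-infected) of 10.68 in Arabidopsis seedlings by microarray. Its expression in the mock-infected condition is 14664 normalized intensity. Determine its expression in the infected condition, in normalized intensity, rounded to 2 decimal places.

156611.52

infected expression = 14664 × 10.68 = 156611.52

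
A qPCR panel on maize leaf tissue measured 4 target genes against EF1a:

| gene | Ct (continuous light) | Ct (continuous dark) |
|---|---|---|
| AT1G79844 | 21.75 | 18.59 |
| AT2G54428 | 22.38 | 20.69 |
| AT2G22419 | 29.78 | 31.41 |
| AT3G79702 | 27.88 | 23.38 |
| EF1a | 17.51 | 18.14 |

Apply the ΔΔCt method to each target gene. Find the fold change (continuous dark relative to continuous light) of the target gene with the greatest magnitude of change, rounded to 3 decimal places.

AT1G79844: ΔΔCt = (18.59−18.14) − (21.75−17.51) = 0.45 − 4.24 = -3.79; fold change = 2^3.79 = 13.833
AT2G54428: ΔΔCt = (20.69−18.14) − (22.38−17.51) = 2.55 − 4.87 = -2.32; fold change = 2^2.32 = 4.993
AT2G22419: ΔΔCt = (31.41−18.14) − (29.78−17.51) = 13.27 − 12.27 = 1.00; fold change = 2^-1.00 = 0.500
AT3G79702: ΔΔCt = (23.38−18.14) − (27.88−17.51) = 5.24 − 10.37 = -5.13; fold change = 2^5.13 = 35.017
AT3G79702 has the largest |ΔΔCt| = 5.13.

35.017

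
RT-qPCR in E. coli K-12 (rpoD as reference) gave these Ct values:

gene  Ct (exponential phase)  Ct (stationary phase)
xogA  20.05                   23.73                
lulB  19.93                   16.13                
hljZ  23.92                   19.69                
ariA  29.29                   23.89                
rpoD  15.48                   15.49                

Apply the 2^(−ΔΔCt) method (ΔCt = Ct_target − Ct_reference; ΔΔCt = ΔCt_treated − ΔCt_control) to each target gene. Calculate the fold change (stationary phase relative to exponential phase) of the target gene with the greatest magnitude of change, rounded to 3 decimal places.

xogA: ΔΔCt = (23.73−15.49) − (20.05−15.48) = 8.24 − 4.57 = 3.67; fold change = 2^-3.67 = 0.079
lulB: ΔΔCt = (16.13−15.49) − (19.93−15.48) = 0.64 − 4.45 = -3.81; fold change = 2^3.81 = 14.026
hljZ: ΔΔCt = (19.69−15.49) − (23.92−15.48) = 4.20 − 8.44 = -4.24; fold change = 2^4.24 = 18.896
ariA: ΔΔCt = (23.89−15.49) − (29.29−15.48) = 8.40 − 13.81 = -5.41; fold change = 2^5.41 = 42.518
ariA has the largest |ΔΔCt| = 5.41.

42.518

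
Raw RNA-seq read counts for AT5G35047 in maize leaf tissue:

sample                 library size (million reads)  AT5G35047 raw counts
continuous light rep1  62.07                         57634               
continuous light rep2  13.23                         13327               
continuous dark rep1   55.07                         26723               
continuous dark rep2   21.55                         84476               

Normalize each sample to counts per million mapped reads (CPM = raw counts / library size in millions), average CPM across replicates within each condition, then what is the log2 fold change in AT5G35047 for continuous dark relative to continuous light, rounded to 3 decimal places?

1.186

CPM(continuous light rep1) = 57634 / 62.07 = 928.5323
CPM(continuous light rep2) = 13327 / 13.23 = 1007.3318
CPM(continuous dark rep1) = 26723 / 55.07 = 485.2551
CPM(continuous dark rep2) = 84476 / 21.55 = 3920.0000
mean CPM(continuous light) = 967.9321; mean CPM(continuous dark) = 2202.6276
Fold change = 2202.6276 / 967.9321 = 2.27560
log2(2.27560) = 1.1862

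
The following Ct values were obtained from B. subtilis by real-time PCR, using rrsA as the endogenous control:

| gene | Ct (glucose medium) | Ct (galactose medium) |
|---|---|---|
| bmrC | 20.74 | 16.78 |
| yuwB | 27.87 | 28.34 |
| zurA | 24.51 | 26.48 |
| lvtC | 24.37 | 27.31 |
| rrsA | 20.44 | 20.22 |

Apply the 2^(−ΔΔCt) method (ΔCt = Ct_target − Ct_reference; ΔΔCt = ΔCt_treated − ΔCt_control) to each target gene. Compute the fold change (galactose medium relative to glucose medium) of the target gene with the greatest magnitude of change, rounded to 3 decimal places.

13.361

bmrC: ΔΔCt = (16.78−20.22) − (20.74−20.44) = -3.44 − 0.30 = -3.74; fold change = 2^3.74 = 13.361
yuwB: ΔΔCt = (28.34−20.22) − (27.87−20.44) = 8.12 − 7.43 = 0.69; fold change = 2^-0.69 = 0.620
zurA: ΔΔCt = (26.48−20.22) − (24.51−20.44) = 6.26 − 4.07 = 2.19; fold change = 2^-2.19 = 0.219
lvtC: ΔΔCt = (27.31−20.22) − (24.37−20.44) = 7.09 − 3.93 = 3.16; fold change = 2^-3.16 = 0.112
bmrC has the largest |ΔΔCt| = 3.74.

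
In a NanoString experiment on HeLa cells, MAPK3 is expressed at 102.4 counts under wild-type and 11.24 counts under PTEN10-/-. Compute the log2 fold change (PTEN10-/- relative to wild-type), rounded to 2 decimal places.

-3.19

Fold change = 11.24 / 102.4 = 0.1098
log2(0.1098) = -3.188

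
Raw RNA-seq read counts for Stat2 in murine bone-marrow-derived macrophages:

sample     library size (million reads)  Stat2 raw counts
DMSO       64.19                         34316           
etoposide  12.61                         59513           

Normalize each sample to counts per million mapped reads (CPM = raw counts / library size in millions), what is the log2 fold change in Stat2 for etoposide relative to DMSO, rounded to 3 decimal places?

CPM(DMSO) = 34316 / 64.19 = 534.6004
CPM(etoposide) = 59513 / 12.61 = 4719.5083
Fold change = 4719.5083 / 534.6004 = 8.82810
log2(8.82810) = 3.1421

3.142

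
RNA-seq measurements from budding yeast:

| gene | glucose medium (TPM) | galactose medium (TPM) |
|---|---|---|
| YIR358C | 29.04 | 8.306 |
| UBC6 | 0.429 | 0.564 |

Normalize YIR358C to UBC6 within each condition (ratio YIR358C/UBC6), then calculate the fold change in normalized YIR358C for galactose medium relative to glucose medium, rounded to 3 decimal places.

0.218

YIR358C/UBC6 (glucose medium) = 29.04 / 0.429 = 67.692
YIR358C/UBC6 (galactose medium) = 8.306 / 0.564 = 14.727
Fold change = 14.727 / 67.692 = 0.2176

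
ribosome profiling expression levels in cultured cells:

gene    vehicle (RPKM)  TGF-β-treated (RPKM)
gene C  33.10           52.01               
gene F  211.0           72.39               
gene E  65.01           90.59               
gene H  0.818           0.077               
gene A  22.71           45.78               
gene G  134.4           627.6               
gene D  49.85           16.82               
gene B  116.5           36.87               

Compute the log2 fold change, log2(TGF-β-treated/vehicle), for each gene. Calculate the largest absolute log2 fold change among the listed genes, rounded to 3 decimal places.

3.409

log2(52.01/33.10) = 0.652  (gene C)
log2(72.39/211.0) = -1.543  (gene F)
log2(90.59/65.01) = 0.479  (gene E)
log2(0.077/0.818) = -3.409  (gene H)
log2(45.78/22.71) = 1.011  (gene A)
log2(627.6/134.4) = 2.223  (gene G)
log2(16.82/49.85) = -1.567  (gene D)
log2(36.87/116.5) = -1.660  (gene B)
The largest magnitude belongs to gene H.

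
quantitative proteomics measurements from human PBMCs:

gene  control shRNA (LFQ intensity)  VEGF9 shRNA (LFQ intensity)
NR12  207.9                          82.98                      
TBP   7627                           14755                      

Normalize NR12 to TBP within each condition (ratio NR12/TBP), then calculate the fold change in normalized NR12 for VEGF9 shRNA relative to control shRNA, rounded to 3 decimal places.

NR12/TBP (control shRNA) = 207.9 / 7627 = 0.027258
NR12/TBP (VEGF9 shRNA) = 82.98 / 14755 = 0.0056239
Fold change = 0.0056239 / 0.027258 = 0.2063

0.206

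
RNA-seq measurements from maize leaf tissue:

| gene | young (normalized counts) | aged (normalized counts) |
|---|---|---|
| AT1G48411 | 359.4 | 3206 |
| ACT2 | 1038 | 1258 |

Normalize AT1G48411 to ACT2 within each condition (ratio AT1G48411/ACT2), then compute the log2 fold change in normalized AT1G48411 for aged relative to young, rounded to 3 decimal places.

AT1G48411/ACT2 (young) = 359.4 / 1038 = 0.34624
AT1G48411/ACT2 (aged) = 3206 / 1258 = 2.5485
Fold change = 2.5485 / 0.34624 = 7.3604
log2(7.3604) = 2.8798

2.880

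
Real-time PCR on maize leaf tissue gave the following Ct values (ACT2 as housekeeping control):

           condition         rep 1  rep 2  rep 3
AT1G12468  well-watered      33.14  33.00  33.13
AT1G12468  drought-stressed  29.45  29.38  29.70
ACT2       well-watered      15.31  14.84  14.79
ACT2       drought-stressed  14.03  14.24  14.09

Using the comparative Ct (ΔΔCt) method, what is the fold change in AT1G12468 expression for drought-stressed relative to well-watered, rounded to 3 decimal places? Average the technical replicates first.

Mean Ct: AT1G12468 well-watered 33.090; AT1G12468 drought-stressed 29.510; ACT2 well-watered 14.980; ACT2 drought-stressed 14.120
ΔCt(well-watered) = 33.090 − 14.980 = 18.110
ΔCt(drought-stressed) = 29.510 − 14.120 = 15.390
ΔΔCt = 15.390 − 18.110 = -2.720
Fold change = 2^(−(-2.720)) = 2^2.720 = 6.5887

6.589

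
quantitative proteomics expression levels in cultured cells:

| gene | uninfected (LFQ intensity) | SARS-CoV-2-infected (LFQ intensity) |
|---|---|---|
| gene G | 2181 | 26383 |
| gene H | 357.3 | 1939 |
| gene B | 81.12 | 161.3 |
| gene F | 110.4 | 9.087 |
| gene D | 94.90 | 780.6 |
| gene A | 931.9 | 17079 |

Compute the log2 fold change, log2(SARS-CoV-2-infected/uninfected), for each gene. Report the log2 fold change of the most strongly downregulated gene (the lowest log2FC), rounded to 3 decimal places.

-3.603

log2(26383/2181) = 3.597  (gene G)
log2(1939/357.3) = 2.440  (gene H)
log2(161.3/81.12) = 0.992  (gene B)
log2(9.087/110.4) = -3.603  (gene F)
log2(780.6/94.90) = 3.040  (gene D)
log2(17079/931.9) = 4.196  (gene A)
gene F is most strongly downregulated.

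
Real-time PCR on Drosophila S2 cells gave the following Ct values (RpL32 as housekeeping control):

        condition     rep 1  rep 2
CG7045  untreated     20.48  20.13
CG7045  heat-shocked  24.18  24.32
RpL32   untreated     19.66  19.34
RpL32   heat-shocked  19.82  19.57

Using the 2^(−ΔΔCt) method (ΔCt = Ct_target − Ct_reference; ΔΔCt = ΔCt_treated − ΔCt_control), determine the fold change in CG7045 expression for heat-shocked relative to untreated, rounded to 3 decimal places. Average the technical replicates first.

0.074

Mean Ct: CG7045 untreated 20.305; CG7045 heat-shocked 24.250; RpL32 untreated 19.500; RpL32 heat-shocked 19.695
ΔCt(untreated) = 20.305 − 19.500 = 0.805
ΔCt(heat-shocked) = 24.250 − 19.695 = 4.555
ΔΔCt = 4.555 − 0.805 = 3.750
Fold change = 2^(−3.750) = 0.0743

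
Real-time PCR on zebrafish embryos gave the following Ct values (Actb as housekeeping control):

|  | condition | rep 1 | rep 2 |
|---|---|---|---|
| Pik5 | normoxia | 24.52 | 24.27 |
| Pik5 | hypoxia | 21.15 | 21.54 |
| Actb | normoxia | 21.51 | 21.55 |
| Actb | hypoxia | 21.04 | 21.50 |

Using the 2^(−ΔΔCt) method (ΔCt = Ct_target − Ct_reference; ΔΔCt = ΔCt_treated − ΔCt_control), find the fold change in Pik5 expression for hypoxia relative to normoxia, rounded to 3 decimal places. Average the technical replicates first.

Mean Ct: Pik5 normoxia 24.395; Pik5 hypoxia 21.345; Actb normoxia 21.530; Actb hypoxia 21.270
ΔCt(normoxia) = 24.395 − 21.530 = 2.865
ΔCt(hypoxia) = 21.345 − 21.270 = 0.075
ΔΔCt = 0.075 − 2.865 = -2.790
Fold change = 2^(−(-2.790)) = 2^2.790 = 6.9163

6.916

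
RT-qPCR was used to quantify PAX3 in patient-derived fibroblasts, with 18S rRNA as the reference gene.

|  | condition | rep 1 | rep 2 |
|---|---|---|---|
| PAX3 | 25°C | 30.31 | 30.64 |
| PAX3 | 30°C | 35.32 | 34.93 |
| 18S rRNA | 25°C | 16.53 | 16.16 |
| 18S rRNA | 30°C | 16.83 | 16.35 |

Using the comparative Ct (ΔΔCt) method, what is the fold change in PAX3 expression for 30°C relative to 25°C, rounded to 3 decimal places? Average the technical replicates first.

0.047

Mean Ct: PAX3 25°C 30.475; PAX3 30°C 35.125; 18S rRNA 25°C 16.345; 18S rRNA 30°C 16.590
ΔCt(25°C) = 30.475 − 16.345 = 14.130
ΔCt(30°C) = 35.125 − 16.590 = 18.535
ΔΔCt = 18.535 − 14.130 = 4.405
Fold change = 2^(−4.405) = 0.0472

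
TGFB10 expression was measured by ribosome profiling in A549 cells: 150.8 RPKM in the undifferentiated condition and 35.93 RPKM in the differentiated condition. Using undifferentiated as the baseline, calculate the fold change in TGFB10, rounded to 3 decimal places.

Fold change = 35.93 / 150.8 = 0.2383
TGFB10 is downregulated.

0.238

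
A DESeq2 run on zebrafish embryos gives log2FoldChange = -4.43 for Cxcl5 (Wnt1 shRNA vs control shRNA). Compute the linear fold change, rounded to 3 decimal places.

Fold change = 2^(-4.43) = 0.0464
That is, Cxcl5 drops to 4.6% of the control shRNA level.

0.046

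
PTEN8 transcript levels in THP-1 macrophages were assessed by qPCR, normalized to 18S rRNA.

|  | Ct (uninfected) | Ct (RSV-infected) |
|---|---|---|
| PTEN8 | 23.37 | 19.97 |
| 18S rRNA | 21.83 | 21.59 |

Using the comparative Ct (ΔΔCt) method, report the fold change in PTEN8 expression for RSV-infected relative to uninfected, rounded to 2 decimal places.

8.94

ΔCt(uninfected) = 23.370 − 21.830 = 1.540
ΔCt(RSV-infected) = 19.970 − 21.590 = -1.620
ΔΔCt = -1.620 − 1.540 = -3.160
Fold change = 2^(−(-3.160)) = 2^3.160 = 8.938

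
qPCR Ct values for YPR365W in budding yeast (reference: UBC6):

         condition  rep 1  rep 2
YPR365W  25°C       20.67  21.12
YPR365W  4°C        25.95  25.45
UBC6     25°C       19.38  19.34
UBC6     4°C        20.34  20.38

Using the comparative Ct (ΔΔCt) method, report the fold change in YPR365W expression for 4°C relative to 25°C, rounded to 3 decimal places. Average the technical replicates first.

Mean Ct: YPR365W 25°C 20.895; YPR365W 4°C 25.700; UBC6 25°C 19.360; UBC6 4°C 20.360
ΔCt(25°C) = 20.895 − 19.360 = 1.535
ΔCt(4°C) = 25.700 − 20.360 = 5.340
ΔΔCt = 5.340 − 1.535 = 3.805
Fold change = 2^(−3.805) = 0.0715

0.072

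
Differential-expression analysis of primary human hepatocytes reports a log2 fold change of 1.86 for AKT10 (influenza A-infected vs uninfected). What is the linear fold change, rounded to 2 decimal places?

Fold change = 2^(1.86) = 3.630

3.63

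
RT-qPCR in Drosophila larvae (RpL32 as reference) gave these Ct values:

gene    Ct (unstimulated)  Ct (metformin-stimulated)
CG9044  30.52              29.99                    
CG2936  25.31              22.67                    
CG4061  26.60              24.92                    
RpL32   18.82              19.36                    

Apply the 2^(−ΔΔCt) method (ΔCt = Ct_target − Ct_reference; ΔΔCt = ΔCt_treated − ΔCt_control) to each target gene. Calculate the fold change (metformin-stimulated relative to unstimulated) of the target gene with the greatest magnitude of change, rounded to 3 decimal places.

9.063

CG9044: ΔΔCt = (29.99−19.36) − (30.52−18.82) = 10.63 − 11.70 = -1.07; fold change = 2^1.07 = 2.099
CG2936: ΔΔCt = (22.67−19.36) − (25.31−18.82) = 3.31 − 6.49 = -3.18; fold change = 2^3.18 = 9.063
CG4061: ΔΔCt = (24.92−19.36) − (26.60−18.82) = 5.56 − 7.78 = -2.22; fold change = 2^2.22 = 4.659
CG2936 has the largest |ΔΔCt| = 3.18.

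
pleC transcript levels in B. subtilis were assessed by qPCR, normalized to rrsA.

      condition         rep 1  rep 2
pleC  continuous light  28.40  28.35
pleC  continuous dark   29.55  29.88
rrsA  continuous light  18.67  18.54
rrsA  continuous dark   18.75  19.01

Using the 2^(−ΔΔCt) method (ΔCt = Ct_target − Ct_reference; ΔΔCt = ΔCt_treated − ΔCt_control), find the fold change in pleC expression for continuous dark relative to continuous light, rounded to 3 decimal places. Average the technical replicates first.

Mean Ct: pleC continuous light 28.375; pleC continuous dark 29.715; rrsA continuous light 18.605; rrsA continuous dark 18.880
ΔCt(continuous light) = 28.375 − 18.605 = 9.770
ΔCt(continuous dark) = 29.715 − 18.880 = 10.835
ΔΔCt = 10.835 − 9.770 = 1.065
Fold change = 2^(−1.065) = 0.4780

0.478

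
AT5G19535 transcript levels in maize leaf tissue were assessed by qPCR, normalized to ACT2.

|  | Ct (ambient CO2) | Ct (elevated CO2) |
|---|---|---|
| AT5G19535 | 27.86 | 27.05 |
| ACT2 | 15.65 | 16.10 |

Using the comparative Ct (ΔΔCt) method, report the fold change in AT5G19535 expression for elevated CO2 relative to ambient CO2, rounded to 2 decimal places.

ΔCt(ambient CO2) = 27.860 − 15.650 = 12.210
ΔCt(elevated CO2) = 27.050 − 16.100 = 10.950
ΔΔCt = 10.950 − 12.210 = -1.260
Fold change = 2^(−(-1.260)) = 2^1.260 = 2.395

2.39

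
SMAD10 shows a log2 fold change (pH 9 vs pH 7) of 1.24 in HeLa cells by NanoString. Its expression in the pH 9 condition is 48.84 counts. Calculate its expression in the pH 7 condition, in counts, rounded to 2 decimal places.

Fold change = 2^(1.24) = 2.3620
pH 7 expression = 48.84 / 2.3620 = 20.68

20.68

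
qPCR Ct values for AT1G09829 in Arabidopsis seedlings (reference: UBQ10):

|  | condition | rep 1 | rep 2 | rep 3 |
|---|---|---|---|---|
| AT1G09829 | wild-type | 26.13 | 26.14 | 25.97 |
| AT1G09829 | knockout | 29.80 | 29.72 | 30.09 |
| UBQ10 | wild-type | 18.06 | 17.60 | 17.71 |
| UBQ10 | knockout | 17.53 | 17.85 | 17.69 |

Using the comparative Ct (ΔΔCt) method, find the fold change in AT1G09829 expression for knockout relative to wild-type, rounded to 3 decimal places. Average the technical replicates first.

Mean Ct: AT1G09829 wild-type 26.080; AT1G09829 knockout 29.870; UBQ10 wild-type 17.790; UBQ10 knockout 17.690
ΔCt(wild-type) = 26.080 − 17.790 = 8.290
ΔCt(knockout) = 29.870 − 17.690 = 12.180
ΔΔCt = 12.180 − 8.290 = 3.890
Fold change = 2^(−3.890) = 0.0675

0.067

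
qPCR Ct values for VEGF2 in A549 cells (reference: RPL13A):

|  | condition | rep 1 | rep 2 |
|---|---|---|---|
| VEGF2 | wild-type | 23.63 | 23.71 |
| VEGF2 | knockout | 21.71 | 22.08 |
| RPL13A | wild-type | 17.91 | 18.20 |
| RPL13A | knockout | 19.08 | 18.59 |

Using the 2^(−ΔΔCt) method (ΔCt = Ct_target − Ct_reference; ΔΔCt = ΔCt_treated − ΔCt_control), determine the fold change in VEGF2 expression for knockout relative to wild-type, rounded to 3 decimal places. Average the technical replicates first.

Mean Ct: VEGF2 wild-type 23.670; VEGF2 knockout 21.895; RPL13A wild-type 18.055; RPL13A knockout 18.835
ΔCt(wild-type) = 23.670 − 18.055 = 5.615
ΔCt(knockout) = 21.895 − 18.835 = 3.060
ΔΔCt = 3.060 − 5.615 = -2.555
Fold change = 2^(−(-2.555)) = 2^2.555 = 5.8767

5.877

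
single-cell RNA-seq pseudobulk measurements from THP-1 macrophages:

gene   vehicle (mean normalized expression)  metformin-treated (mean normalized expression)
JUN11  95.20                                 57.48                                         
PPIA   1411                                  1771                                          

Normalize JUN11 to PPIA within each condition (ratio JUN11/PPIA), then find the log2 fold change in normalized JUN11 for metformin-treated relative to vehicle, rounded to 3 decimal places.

-1.056

JUN11/PPIA (vehicle) = 95.20 / 1411 = 0.06747
JUN11/PPIA (metformin-treated) = 57.48 / 1771 = 0.032456
Fold change = 0.032456 / 0.06747 = 0.4810
log2(0.4810) = -1.0557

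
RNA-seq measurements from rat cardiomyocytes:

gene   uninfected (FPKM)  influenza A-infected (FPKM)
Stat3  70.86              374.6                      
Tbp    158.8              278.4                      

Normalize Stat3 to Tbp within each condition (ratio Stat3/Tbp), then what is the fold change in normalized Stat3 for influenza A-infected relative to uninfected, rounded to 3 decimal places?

3.015

Stat3/Tbp (uninfected) = 70.86 / 158.8 = 0.44622
Stat3/Tbp (influenza A-infected) = 374.6 / 278.4 = 1.3455
Fold change = 1.3455 / 0.44622 = 3.0154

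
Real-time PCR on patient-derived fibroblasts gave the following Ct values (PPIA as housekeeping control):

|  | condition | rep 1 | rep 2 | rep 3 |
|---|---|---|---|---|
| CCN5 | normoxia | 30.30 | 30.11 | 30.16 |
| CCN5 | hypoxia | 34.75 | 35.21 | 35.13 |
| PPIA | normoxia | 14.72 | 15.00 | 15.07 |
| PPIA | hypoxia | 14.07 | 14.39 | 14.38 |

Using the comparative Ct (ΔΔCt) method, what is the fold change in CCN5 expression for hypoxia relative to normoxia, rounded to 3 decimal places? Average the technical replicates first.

0.022

Mean Ct: CCN5 normoxia 30.190; CCN5 hypoxia 35.030; PPIA normoxia 14.930; PPIA hypoxia 14.280
ΔCt(normoxia) = 30.190 − 14.930 = 15.260
ΔCt(hypoxia) = 35.030 − 14.280 = 20.750
ΔΔCt = 20.750 − 15.260 = 5.490
Fold change = 2^(−5.490) = 0.0223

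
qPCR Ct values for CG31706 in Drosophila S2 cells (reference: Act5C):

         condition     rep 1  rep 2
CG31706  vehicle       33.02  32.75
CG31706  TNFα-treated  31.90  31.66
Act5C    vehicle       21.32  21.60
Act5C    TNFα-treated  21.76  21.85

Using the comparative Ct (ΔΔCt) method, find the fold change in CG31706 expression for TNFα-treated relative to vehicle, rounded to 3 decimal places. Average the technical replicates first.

2.732

Mean Ct: CG31706 vehicle 32.885; CG31706 TNFα-treated 31.780; Act5C vehicle 21.460; Act5C TNFα-treated 21.805
ΔCt(vehicle) = 32.885 − 21.460 = 11.425
ΔCt(TNFα-treated) = 31.780 − 21.805 = 9.975
ΔΔCt = 9.975 − 11.425 = -1.450
Fold change = 2^(−(-1.450)) = 2^1.450 = 2.7321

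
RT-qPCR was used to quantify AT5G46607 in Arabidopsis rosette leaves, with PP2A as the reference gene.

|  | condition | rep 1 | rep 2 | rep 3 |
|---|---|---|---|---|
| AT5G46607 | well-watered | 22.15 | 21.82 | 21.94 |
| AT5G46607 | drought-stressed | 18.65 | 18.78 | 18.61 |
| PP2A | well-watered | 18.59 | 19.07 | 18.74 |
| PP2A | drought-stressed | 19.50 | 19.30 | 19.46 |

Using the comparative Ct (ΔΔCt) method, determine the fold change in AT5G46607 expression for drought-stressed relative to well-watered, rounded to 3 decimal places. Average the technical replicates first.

15.032

Mean Ct: AT5G46607 well-watered 21.970; AT5G46607 drought-stressed 18.680; PP2A well-watered 18.800; PP2A drought-stressed 19.420
ΔCt(well-watered) = 21.970 − 18.800 = 3.170
ΔCt(drought-stressed) = 18.680 − 19.420 = -0.740
ΔΔCt = -0.740 − 3.170 = -3.910
Fold change = 2^(−(-3.910)) = 2^3.910 = 15.0324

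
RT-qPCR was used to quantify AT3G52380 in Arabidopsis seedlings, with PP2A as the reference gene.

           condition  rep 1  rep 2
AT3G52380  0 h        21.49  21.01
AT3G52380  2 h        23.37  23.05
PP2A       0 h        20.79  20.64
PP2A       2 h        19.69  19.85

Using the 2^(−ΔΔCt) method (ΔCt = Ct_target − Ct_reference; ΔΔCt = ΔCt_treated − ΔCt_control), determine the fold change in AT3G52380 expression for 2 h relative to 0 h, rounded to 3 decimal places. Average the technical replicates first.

Mean Ct: AT3G52380 0 h 21.250; AT3G52380 2 h 23.210; PP2A 0 h 20.715; PP2A 2 h 19.770
ΔCt(0 h) = 21.250 − 20.715 = 0.535
ΔCt(2 h) = 23.210 − 19.770 = 3.440
ΔΔCt = 3.440 − 0.535 = 2.905
Fold change = 2^(−2.905) = 0.1335

0.134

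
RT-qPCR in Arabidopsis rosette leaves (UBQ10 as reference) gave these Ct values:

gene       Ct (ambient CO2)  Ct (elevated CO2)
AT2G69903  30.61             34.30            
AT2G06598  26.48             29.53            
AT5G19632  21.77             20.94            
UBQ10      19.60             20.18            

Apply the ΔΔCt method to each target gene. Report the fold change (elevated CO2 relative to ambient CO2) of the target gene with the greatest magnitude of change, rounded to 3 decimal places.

AT2G69903: ΔΔCt = (34.30−20.18) − (30.61−19.60) = 14.12 − 11.01 = 3.11; fold change = 2^-3.11 = 0.116
AT2G06598: ΔΔCt = (29.53−20.18) − (26.48−19.60) = 9.35 − 6.88 = 2.47; fold change = 2^-2.47 = 0.180
AT5G19632: ΔΔCt = (20.94−20.18) − (21.77−19.60) = 0.76 − 2.17 = -1.41; fold change = 2^1.41 = 2.657
AT2G69903 has the largest |ΔΔCt| = 3.11.

0.116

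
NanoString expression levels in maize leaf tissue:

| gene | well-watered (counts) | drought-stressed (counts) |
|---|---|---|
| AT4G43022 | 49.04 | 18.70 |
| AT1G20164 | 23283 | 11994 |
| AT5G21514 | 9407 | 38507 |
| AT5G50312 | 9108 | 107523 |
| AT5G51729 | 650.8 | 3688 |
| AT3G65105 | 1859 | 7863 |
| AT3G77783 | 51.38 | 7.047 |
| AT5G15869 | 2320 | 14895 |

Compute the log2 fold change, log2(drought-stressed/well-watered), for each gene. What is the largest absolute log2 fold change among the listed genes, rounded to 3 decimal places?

log2(18.70/49.04) = -1.391  (AT4G43022)
log2(11994/23283) = -0.957  (AT1G20164)
log2(38507/9407) = 2.033  (AT5G21514)
log2(107523/9108) = 3.561  (AT5G50312)
log2(3688/650.8) = 2.503  (AT5G51729)
log2(7863/1859) = 2.081  (AT3G65105)
log2(7.047/51.38) = -2.866  (AT3G77783)
log2(14895/2320) = 2.683  (AT5G15869)
The largest magnitude belongs to AT5G50312.

3.561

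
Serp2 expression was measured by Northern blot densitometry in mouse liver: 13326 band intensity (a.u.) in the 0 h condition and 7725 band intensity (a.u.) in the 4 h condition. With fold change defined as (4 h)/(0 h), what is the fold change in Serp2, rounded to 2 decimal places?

Fold change = 7725 / 13326 = 0.580
Serp2 is downregulated.

0.58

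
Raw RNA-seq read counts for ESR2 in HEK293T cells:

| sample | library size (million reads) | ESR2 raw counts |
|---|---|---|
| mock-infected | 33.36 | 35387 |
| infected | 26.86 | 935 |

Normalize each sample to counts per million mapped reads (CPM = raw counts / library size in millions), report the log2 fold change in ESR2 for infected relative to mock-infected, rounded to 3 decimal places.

-4.929

CPM(mock-infected) = 35387 / 33.36 = 1060.7614
CPM(infected) = 935 / 26.86 = 34.8101
Fold change = 34.8101 / 1060.7614 = 0.03282
log2(0.03282) = -4.9294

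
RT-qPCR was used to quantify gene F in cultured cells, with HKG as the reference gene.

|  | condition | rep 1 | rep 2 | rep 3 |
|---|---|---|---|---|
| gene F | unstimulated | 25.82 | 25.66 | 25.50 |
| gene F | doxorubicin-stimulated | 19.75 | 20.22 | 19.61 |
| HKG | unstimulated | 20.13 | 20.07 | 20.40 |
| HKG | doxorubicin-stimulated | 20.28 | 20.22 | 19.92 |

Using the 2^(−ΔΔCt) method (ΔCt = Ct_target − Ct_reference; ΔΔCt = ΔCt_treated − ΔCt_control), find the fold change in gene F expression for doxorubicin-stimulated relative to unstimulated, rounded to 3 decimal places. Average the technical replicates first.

53.446

Mean Ct: gene F unstimulated 25.660; gene F doxorubicin-stimulated 19.860; HKG unstimulated 20.200; HKG doxorubicin-stimulated 20.140
ΔCt(unstimulated) = 25.660 − 20.200 = 5.460
ΔCt(doxorubicin-stimulated) = 19.860 − 20.140 = -0.280
ΔΔCt = -0.280 − 5.460 = -5.740
Fold change = 2^(−(-5.740)) = 2^5.740 = 53.4456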